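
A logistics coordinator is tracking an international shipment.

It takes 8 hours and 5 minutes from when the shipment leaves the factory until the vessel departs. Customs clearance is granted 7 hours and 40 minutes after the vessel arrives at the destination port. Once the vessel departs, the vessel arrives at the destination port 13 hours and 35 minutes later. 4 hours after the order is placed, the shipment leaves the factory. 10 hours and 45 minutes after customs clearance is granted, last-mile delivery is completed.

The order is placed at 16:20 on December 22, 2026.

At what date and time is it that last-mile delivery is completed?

The order is placed: 16:20 Dec 22, 2026.
The shipment leaves the factory: 16:20 Dec 22, 2026 + 4h = 20:20 Dec 22, 2026.
The vessel departs: 20:20 Dec 22, 2026 + 8h05m = 04:25 Dec 23, 2026.
The vessel arrives at the destination port: 04:25 Dec 23, 2026 + 13h35m = 18:00 Dec 23, 2026.
Customs clearance is granted: 18:00 Dec 23, 2026 + 7h40m = 01:40 Dec 24, 2026.
Last-mile delivery is completed: 01:40 Dec 24, 2026 + 10h45m = 12:25 Dec 24, 2026.

12:25 on December 24, 2026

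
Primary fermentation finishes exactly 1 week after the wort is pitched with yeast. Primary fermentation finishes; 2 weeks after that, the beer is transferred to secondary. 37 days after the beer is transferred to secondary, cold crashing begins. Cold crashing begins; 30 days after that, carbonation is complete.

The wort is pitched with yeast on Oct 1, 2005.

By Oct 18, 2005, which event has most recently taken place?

Primary fermentation finishes

The wort is pitched with yeast: Oct 1, 2005.
Primary fermentation finishes: Oct 1, 2005 + 1 week = Oct 8, 2005.
The beer is transferred to secondary: Oct 8, 2005 + 2 weeks = Oct 22, 2005.
Cold crashing begins: Oct 22, 2005 + 37 days = Nov 28, 2005.
Carbonation is complete: Nov 28, 2005 + 30 days = Dec 28, 2005.
Oct 18, 2005 falls between when primary fermentation finishes (Oct 8, 2005) and when the beer is transferred to secondary (Oct 22, 2005).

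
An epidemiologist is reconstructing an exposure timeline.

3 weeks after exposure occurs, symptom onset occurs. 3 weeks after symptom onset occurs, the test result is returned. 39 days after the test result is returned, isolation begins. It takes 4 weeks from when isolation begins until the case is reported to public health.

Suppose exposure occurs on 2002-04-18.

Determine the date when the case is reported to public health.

Exposure occurs: Apr 18, 2002.
Symptom onset occurs: Apr 18, 2002 + 3 weeks = May 9, 2002.
The test result is returned: May 9, 2002 + 3 weeks = May 30, 2002.
Isolation begins: May 30, 2002 + 39 days = Jul 8, 2002.
The case is reported to public health: Jul 8, 2002 + 4 weeks = Aug 5, 2002.

2002-08-05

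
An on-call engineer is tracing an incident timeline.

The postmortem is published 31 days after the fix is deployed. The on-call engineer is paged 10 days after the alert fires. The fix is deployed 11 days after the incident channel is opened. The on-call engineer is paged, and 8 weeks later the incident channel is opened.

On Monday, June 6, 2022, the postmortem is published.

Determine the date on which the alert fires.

The postmortem is published: Jun 6, 2022.
The fix is deployed: Jun 6, 2022 − 31 days = May 6, 2022.
The incident channel is opened: May 6, 2022 − 11 days = Apr 25, 2022.
The on-call engineer is paged: Apr 25, 2022 − 8 weeks = Feb 28, 2022.
The alert fires: Feb 28, 2022 − 10 days = Feb 18, 2022.

Friday, February 18, 2022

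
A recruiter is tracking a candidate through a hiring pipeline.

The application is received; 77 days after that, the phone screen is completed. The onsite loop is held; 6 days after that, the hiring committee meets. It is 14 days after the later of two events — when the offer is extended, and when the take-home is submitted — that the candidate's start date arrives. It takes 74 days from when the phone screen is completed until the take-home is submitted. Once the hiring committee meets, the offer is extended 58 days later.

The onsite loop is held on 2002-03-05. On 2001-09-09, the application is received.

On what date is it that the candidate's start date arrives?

2002-05-22

The onsite loop is held: Mar 5, 2002.
The hiring committee meets: Mar 5, 2002 + 6 days = Mar 11, 2002.
The offer is extended: Mar 11, 2002 + 58 days = May 8, 2002.
The application is received: Sep 9, 2001.
The phone screen is completed: Sep 9, 2001 + 77 days = Nov 25, 2001.
The take-home is submitted: Nov 25, 2001 + 74 days = Feb 7, 2002.
Both prerequisites met — the offer is extended (May 8, 2002), the take-home is submitted (Feb 7, 2002); the later is May 8, 2002.
The candidate's start date arrives: May 8, 2002 + 14 days = May 22, 2002.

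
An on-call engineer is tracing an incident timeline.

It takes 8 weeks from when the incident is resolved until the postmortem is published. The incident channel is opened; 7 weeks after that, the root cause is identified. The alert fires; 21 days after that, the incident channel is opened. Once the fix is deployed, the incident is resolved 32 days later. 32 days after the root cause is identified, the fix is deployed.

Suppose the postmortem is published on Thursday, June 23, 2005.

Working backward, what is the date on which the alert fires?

The postmortem is published: Jun 23, 2005.
The incident is resolved: Jun 23, 2005 − 8 weeks = Apr 28, 2005.
The fix is deployed: Apr 28, 2005 − 32 days = Mar 27, 2005.
The root cause is identified: Mar 27, 2005 − 32 days = Feb 23, 2005.
The incident channel is opened: Feb 23, 2005 − 7 weeks = Jan 5, 2005.
The alert fires: Jan 5, 2005 − 21 days = Dec 15, 2004.

Wednesday, December 15, 2004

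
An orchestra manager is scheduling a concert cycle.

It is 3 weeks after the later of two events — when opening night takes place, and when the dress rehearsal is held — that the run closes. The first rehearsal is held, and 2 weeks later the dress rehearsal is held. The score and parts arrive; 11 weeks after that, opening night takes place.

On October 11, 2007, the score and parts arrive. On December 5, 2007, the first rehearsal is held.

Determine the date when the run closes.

The score and parts arrive: Oct 11, 2007.
Opening night takes place: Oct 11, 2007 + 11 weeks = Dec 27, 2007.
The first rehearsal is held: Dec 5, 2007.
The dress rehearsal is held: Dec 5, 2007 + 2 weeks = Dec 19, 2007.
Both prerequisites met — opening night takes place (Dec 27, 2007), the dress rehearsal is held (Dec 19, 2007); the later is Dec 27, 2007.
The run closes: Dec 27, 2007 + 3 weeks = Jan 17, 2008.

January 17, 2008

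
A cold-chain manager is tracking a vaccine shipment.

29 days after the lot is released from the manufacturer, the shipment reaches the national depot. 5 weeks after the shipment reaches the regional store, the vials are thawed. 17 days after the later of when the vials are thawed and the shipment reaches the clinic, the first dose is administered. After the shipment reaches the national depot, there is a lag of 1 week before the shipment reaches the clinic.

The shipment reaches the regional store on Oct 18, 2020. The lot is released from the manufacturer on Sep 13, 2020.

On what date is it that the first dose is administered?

Dec 9, 2020

The shipment reaches the regional store: Oct 18, 2020.
The vials are thawed: Oct 18, 2020 + 5 weeks = Nov 22, 2020.
The lot is released from the manufacturer: Sep 13, 2020.
The shipment reaches the national depot: Sep 13, 2020 + 29 days = Oct 12, 2020.
The shipment reaches the clinic: Oct 12, 2020 + 1 week = Oct 19, 2020.
Both prerequisites met — the vials are thawed (Nov 22, 2020), the shipment reaches the clinic (Oct 19, 2020); the later is Nov 22, 2020.
The first dose is administered: Nov 22, 2020 + 17 days = Dec 9, 2020.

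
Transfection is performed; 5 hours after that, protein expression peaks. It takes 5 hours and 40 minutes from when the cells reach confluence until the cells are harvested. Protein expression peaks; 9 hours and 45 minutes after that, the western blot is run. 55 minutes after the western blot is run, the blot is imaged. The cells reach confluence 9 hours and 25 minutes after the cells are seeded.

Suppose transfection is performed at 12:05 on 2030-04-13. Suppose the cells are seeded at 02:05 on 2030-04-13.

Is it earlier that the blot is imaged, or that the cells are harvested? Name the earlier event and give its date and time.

Transfection is performed: 12:05 Apr 13, 2030.
Protein expression peaks: 12:05 Apr 13, 2030 + 5h = 17:05 Apr 13, 2030.
The western blot is run: 17:05 Apr 13, 2030 + 9h45m = 02:50 Apr 14, 2030.
The blot is imaged: 02:50 Apr 14, 2030 + 55m = 03:45 Apr 14, 2030.
The cells are seeded: 02:05 Apr 13, 2030.
The cells reach confluence: 02:05 Apr 13, 2030 + 9h25m = 11:30 Apr 13, 2030.
The cells are harvested: 11:30 Apr 13, 2030 + 5h40m = 17:10 Apr 13, 2030.
Comparing: the blot is imaged at 03:45 Apr 14, 2030 vs the cells are harvested at 17:10 Apr 13, 2030. Earlier: the cells are harvested.

The cells are harvested — 17:10 on 2030-04-13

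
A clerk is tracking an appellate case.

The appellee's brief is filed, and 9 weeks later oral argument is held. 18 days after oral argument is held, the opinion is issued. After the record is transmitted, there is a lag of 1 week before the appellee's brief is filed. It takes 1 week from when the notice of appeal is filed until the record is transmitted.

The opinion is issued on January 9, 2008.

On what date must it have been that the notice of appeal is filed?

October 6, 2007

The opinion is issued: Jan 9, 2008.
Oral argument is held: Jan 9, 2008 − 18 days = Dec 22, 2007.
The appellee's brief is filed: Dec 22, 2007 − 9 weeks = Oct 20, 2007.
The record is transmitted: Oct 20, 2007 − 1 week = Oct 13, 2007.
The notice of appeal is filed: Oct 13, 2007 − 1 week = Oct 6, 2007.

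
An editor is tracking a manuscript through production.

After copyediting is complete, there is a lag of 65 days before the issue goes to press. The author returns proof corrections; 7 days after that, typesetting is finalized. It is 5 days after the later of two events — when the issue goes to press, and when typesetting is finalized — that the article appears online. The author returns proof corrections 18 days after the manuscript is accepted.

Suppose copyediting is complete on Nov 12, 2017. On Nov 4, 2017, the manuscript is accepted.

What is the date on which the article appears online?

Copyediting is complete: Nov 12, 2017.
The issue goes to press: Nov 12, 2017 + 65 days = Jan 16, 2018.
The manuscript is accepted: Nov 4, 2017.
The author returns proof corrections: Nov 4, 2017 + 18 days = Nov 22, 2017.
Typesetting is finalized: Nov 22, 2017 + 7 days = Nov 29, 2017.
Both prerequisites met — the issue goes to press (Jan 16, 2018), typesetting is finalized (Nov 29, 2017); the later is Jan 16, 2018.
The article appears online: Jan 16, 2018 + 5 days = Jan 21, 2018.

Jan 21, 2018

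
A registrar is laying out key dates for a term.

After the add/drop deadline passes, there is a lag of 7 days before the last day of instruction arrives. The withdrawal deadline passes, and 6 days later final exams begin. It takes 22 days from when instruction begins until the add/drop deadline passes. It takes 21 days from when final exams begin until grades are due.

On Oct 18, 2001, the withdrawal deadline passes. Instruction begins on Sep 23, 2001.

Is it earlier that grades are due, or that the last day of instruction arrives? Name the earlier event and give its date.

The withdrawal deadline passes: Oct 18, 2001.
Final exams begin: Oct 18, 2001 + 6 days = Oct 24, 2001.
Grades are due: Oct 24, 2001 + 21 days = Nov 14, 2001.
Instruction begins: Sep 23, 2001.
The add/drop deadline passes: Sep 23, 2001 + 22 days = Oct 15, 2001.
The last day of instruction arrives: Oct 15, 2001 + 7 days = Oct 22, 2001.
Comparing: grades are due on Nov 14, 2001 vs the last day of instruction arrives on Oct 22, 2001. Earlier: the last day of instruction arrives.

The last day of instruction arrives — Oct 22, 2001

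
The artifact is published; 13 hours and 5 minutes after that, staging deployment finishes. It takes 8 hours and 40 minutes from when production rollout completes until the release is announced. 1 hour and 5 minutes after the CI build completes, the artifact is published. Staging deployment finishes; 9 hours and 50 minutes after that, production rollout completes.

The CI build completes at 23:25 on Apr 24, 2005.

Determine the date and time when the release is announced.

08:05 on Apr 26, 2005

The CI build completes: 23:25 Apr 24, 2005.
The artifact is published: 23:25 Apr 24, 2005 + 1h05m = 00:30 Apr 25, 2005.
Staging deployment finishes: 00:30 Apr 25, 2005 + 13h05m = 13:35 Apr 25, 2005.
Production rollout completes: 13:35 Apr 25, 2005 + 9h50m = 23:25 Apr 25, 2005.
The release is announced: 23:25 Apr 25, 2005 + 8h40m = 08:05 Apr 26, 2005.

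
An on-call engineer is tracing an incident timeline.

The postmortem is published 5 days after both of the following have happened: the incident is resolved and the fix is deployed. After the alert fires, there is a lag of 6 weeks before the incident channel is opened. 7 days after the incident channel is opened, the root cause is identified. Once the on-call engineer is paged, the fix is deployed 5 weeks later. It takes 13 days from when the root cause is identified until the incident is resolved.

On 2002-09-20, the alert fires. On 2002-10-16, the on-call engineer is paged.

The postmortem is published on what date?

2002-11-26

The alert fires: Sep 20, 2002.
The incident channel is opened: Sep 20, 2002 + 6 weeks = Nov 1, 2002.
The root cause is identified: Nov 1, 2002 + 7 days = Nov 8, 2002.
The incident is resolved: Nov 8, 2002 + 13 days = Nov 21, 2002.
The on-call engineer is paged: Oct 16, 2002.
The fix is deployed: Oct 16, 2002 + 5 weeks = Nov 20, 2002.
Both prerequisites met — the incident is resolved (Nov 21, 2002), the fix is deployed (Nov 20, 2002); the later is Nov 21, 2002.
The postmortem is published: Nov 21, 2002 + 5 days = Nov 26, 2002.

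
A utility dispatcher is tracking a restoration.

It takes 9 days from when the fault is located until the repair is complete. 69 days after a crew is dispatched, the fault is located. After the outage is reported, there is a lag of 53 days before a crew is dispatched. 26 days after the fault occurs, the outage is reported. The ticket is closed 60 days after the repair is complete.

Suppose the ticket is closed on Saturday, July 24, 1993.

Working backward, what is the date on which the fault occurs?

Saturday, December 19, 1992

The ticket is closed: Jul 24, 1993.
The repair is complete: Jul 24, 1993 − 60 days = May 25, 1993.
The fault is located: May 25, 1993 − 9 days = May 16, 1993.
A crew is dispatched: May 16, 1993 − 69 days = Mar 8, 1993.
The outage is reported: Mar 8, 1993 − 53 days = Jan 14, 1993.
The fault occurs: Jan 14, 1993 − 26 days = Dec 19, 1992.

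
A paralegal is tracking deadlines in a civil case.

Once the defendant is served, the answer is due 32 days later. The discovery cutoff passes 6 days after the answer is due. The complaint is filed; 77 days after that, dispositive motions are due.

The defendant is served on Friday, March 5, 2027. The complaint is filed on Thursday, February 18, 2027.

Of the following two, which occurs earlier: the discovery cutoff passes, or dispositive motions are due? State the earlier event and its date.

The defendant is served: Mar 5, 2027.
The answer is due: Mar 5, 2027 + 32 days = Apr 6, 2027.
The discovery cutoff passes: Apr 6, 2027 + 6 days = Apr 12, 2027.
The complaint is filed: Feb 18, 2027.
Dispositive motions are due: Feb 18, 2027 + 77 days = May 6, 2027.
Comparing: the discovery cutoff passes on Apr 12, 2027 vs dispositive motions are due on May 6, 2027. Earlier: the discovery cutoff passes.

The discovery cutoff passes — Monday, April 12, 2027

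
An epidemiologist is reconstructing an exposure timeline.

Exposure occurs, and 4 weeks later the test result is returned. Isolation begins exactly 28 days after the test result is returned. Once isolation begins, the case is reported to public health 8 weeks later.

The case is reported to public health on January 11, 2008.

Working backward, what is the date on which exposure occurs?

September 21, 2007

The case is reported to public health: Jan 11, 2008.
Isolation begins: Jan 11, 2008 − 8 weeks = Nov 16, 2007.
The test result is returned: Nov 16, 2007 − 28 days = Oct 19, 2007.
Exposure occurs: Oct 19, 2007 − 4 weeks = Sep 21, 2007.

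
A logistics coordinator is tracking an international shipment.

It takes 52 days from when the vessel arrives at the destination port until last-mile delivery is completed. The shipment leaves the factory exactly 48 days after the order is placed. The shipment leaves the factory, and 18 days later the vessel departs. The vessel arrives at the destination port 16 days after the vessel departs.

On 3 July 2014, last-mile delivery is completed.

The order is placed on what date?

Last-mile delivery is completed: Jul 3, 2014.
The vessel arrives at the destination port: Jul 3, 2014 − 52 days = May 12, 2014.
The vessel departs: May 12, 2014 − 16 days = Apr 26, 2014.
The shipment leaves the factory: Apr 26, 2014 − 18 days = Apr 8, 2014.
The order is placed: Apr 8, 2014 − 48 days = Feb 19, 2014.

19 February 2014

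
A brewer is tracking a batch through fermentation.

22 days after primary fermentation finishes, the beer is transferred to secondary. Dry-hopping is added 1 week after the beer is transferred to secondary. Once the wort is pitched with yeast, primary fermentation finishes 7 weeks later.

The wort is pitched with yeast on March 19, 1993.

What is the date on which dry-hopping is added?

June 5, 1993

The wort is pitched with yeast: Mar 19, 1993.
Primary fermentation finishes: Mar 19, 1993 + 7 weeks = May 7, 1993.
The beer is transferred to secondary: May 7, 1993 + 22 days = May 29, 1993.
Dry-hopping is added: May 29, 1993 + 1 week = Jun 5, 1993.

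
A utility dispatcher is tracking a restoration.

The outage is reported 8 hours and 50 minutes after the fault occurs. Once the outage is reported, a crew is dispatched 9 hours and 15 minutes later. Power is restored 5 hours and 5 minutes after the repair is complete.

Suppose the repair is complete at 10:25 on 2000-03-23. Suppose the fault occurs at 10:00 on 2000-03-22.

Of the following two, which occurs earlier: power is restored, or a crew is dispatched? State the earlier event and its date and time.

The repair is complete: 10:25 Mar 23, 2000.
Power is restored: 10:25 Mar 23, 2000 + 5h05m = 15:30 Mar 23, 2000.
The fault occurs: 10:00 Mar 22, 2000.
The outage is reported: 10:00 Mar 22, 2000 + 8h50m = 18:50 Mar 22, 2000.
A crew is dispatched: 18:50 Mar 22, 2000 + 9h15m = 04:05 Mar 23, 2000.
Comparing: power is restored at 15:30 Mar 23, 2000 vs a crew is dispatched at 04:05 Mar 23, 2000. Earlier: a crew is dispatched.

A crew is dispatched — 04:05 on 2000-03-23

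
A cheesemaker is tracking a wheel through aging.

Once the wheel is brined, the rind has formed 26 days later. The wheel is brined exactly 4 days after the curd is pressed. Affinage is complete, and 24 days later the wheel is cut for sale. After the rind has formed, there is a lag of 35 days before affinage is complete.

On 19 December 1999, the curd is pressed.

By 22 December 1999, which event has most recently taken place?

The curd is pressed

The curd is pressed: Dec 19, 1999.
The wheel is brined: Dec 19, 1999 + 4 days = Dec 23, 1999.
The rind has formed: Dec 23, 1999 + 26 days = Jan 18, 2000.
Affinage is complete: Jan 18, 2000 + 35 days = Feb 22, 2000.
The wheel is cut for sale: Feb 22, 2000 + 24 days = Mar 17, 2000.
Dec 22, 1999 falls between when the curd is pressed (Dec 19, 1999) and when the wheel is brined (Dec 23, 1999).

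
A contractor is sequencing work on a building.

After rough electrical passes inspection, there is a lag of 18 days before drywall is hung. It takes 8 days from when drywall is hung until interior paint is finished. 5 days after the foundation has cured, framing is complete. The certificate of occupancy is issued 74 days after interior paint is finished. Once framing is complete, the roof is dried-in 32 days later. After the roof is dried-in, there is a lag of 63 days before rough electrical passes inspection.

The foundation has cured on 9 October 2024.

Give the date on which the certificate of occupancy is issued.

The foundation has cured: Oct 9, 2024.
Framing is complete: Oct 9, 2024 + 5 days = Oct 14, 2024.
The roof is dried-in: Oct 14, 2024 + 32 days = Nov 15, 2024.
Rough electrical passes inspection: Nov 15, 2024 + 63 days = Jan 17, 2025.
Drywall is hung: Jan 17, 2025 + 18 days = Feb 4, 2025.
Interior paint is finished: Feb 4, 2025 + 8 days = Feb 12, 2025.
The certificate of occupancy is issued: Feb 12, 2025 + 74 days = Apr 27, 2025.

27 April 2025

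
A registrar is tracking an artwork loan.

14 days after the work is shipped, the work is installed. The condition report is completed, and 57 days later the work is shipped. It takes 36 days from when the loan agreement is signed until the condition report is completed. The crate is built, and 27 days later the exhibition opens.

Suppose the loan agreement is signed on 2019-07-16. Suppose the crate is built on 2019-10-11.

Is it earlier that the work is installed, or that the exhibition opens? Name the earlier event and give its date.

The work is installed — 2019-10-31

The loan agreement is signed: Jul 16, 2019.
The condition report is completed: Jul 16, 2019 + 36 days = Aug 21, 2019.
The work is shipped: Aug 21, 2019 + 57 days = Oct 17, 2019.
The work is installed: Oct 17, 2019 + 14 days = Oct 31, 2019.
The crate is built: Oct 11, 2019.
The exhibition opens: Oct 11, 2019 + 27 days = Nov 7, 2019.
Comparing: the work is installed on Oct 31, 2019 vs the exhibition opens on Nov 7, 2019. Earlier: the work is installed.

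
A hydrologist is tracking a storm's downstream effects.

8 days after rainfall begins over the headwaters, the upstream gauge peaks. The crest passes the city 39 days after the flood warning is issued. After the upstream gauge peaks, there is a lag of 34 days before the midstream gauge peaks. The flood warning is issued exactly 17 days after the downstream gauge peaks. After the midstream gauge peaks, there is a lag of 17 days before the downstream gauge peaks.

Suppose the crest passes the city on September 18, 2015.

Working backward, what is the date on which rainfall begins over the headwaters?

May 26, 2015

The crest passes the city: Sep 18, 2015.
The flood warning is issued: Sep 18, 2015 − 39 days = Aug 10, 2015.
The downstream gauge peaks: Aug 10, 2015 − 17 days = Jul 24, 2015.
The midstream gauge peaks: Jul 24, 2015 − 17 days = Jul 7, 2015.
The upstream gauge peaks: Jul 7, 2015 − 34 days = Jun 3, 2015.
Rainfall begins over the headwaters: Jun 3, 2015 − 8 days = May 26, 2015.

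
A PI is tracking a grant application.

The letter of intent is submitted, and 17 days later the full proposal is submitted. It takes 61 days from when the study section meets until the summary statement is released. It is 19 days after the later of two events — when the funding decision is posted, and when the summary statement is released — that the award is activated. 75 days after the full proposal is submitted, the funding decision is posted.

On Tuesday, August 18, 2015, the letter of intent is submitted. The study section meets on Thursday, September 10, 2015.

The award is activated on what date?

Monday, December 7, 2015

The letter of intent is submitted: Aug 18, 2015.
The full proposal is submitted: Aug 18, 2015 + 17 days = Sep 4, 2015.
The funding decision is posted: Sep 4, 2015 + 75 days = Nov 18, 2015.
The study section meets: Sep 10, 2015.
The summary statement is released: Sep 10, 2015 + 61 days = Nov 10, 2015.
Both prerequisites met — the funding decision is posted (Nov 18, 2015), the summary statement is released (Nov 10, 2015); the later is Nov 18, 2015.
The award is activated: Nov 18, 2015 + 19 days = Dec 7, 2015.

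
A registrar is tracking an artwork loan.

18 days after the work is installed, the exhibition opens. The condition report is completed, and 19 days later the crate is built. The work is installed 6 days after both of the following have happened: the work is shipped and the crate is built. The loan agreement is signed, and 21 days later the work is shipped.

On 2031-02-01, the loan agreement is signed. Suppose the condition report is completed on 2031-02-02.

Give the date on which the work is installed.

2031-02-28

The loan agreement is signed: Feb 1, 2031.
The work is shipped: Feb 1, 2031 + 21 days = Feb 22, 2031.
The condition report is completed: Feb 2, 2031.
The crate is built: Feb 2, 2031 + 19 days = Feb 21, 2031.
Both prerequisites met — the work is shipped (Feb 22, 2031), the crate is built (Feb 21, 2031); the later is Feb 22, 2031.
The work is installed: Feb 22, 2031 + 6 days = Feb 28, 2031.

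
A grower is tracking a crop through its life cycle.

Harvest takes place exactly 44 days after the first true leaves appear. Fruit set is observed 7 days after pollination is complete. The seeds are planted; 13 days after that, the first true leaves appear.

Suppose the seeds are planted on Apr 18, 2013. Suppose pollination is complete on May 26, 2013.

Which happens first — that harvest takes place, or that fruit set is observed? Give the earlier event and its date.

The seeds are planted: Apr 18, 2013.
The first true leaves appear: Apr 18, 2013 + 13 days = May 1, 2013.
Harvest takes place: May 1, 2013 + 44 days = Jun 14, 2013.
Pollination is complete: May 26, 2013.
Fruit set is observed: May 26, 2013 + 7 days = Jun 2, 2013.
Comparing: harvest takes place on Jun 14, 2013 vs fruit set is observed on Jun 2, 2013. Earlier: fruit set is observed.

Fruit set is observed — Jun 2, 2013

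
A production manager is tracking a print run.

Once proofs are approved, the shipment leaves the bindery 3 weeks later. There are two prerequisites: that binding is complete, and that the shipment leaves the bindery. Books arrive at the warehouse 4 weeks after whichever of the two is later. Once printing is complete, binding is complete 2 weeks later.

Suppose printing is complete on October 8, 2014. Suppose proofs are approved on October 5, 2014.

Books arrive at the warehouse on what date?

November 23, 2014

Printing is complete: Oct 8, 2014.
Binding is complete: Oct 8, 2014 + 2 weeks = Oct 22, 2014.
Proofs are approved: Oct 5, 2014.
The shipment leaves the bindery: Oct 5, 2014 + 3 weeks = Oct 26, 2014.
Both prerequisites met — binding is complete (Oct 22, 2014), the shipment leaves the bindery (Oct 26, 2014); the later is Oct 26, 2014.
Books arrive at the warehouse: Oct 26, 2014 + 4 weeks = Nov 23, 2014.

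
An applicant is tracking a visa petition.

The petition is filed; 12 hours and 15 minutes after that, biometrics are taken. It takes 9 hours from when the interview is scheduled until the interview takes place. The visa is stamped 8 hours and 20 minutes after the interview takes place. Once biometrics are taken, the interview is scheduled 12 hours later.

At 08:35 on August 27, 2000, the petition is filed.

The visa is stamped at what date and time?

02:10 on August 29, 2000

The petition is filed: 08:35 Aug 27, 2000.
Biometrics are taken: 08:35 Aug 27, 2000 + 12h15m = 20:50 Aug 27, 2000.
The interview is scheduled: 20:50 Aug 27, 2000 + 12h = 08:50 Aug 28, 2000.
The interview takes place: 08:50 Aug 28, 2000 + 9h = 17:50 Aug 28, 2000.
The visa is stamped: 17:50 Aug 28, 2000 + 8h20m = 02:10 Aug 29, 2000.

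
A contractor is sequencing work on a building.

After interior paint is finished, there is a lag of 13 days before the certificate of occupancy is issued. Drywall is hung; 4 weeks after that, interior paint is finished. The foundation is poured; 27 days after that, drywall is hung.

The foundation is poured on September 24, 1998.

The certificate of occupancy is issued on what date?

December 1, 1998

The foundation is poured: Sep 24, 1998.
Drywall is hung: Sep 24, 1998 + 27 days = Oct 21, 1998.
Interior paint is finished: Oct 21, 1998 + 4 weeks = Nov 18, 1998.
The certificate of occupancy is issued: Nov 18, 1998 + 13 days = Dec 1, 1998.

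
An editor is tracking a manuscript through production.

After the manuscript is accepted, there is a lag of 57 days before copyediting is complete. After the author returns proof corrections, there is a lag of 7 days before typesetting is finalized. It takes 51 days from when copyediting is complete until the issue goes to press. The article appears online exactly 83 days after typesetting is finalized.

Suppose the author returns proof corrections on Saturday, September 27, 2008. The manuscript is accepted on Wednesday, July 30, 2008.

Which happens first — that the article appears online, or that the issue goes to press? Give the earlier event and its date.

The author returns proof corrections: Sep 27, 2008.
Typesetting is finalized: Sep 27, 2008 + 7 days = Oct 4, 2008.
The article appears online: Oct 4, 2008 + 83 days = Dec 26, 2008.
The manuscript is accepted: Jul 30, 2008.
Copyediting is complete: Jul 30, 2008 + 57 days = Sep 25, 2008.
The issue goes to press: Sep 25, 2008 + 51 days = Nov 15, 2008.
Comparing: the article appears online on Dec 26, 2008 vs the issue goes to press on Nov 15, 2008. Earlier: the issue goes to press.

The issue goes to press — Saturday, November 15, 2008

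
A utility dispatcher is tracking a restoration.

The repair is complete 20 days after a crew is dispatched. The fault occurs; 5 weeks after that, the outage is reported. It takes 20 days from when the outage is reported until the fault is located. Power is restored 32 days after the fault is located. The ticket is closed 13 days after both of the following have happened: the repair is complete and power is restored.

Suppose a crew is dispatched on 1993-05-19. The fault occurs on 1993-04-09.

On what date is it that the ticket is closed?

1993-07-18

A crew is dispatched: May 19, 1993.
The repair is complete: May 19, 1993 + 20 days = Jun 8, 1993.
The fault occurs: Apr 9, 1993.
The outage is reported: Apr 9, 1993 + 5 weeks = May 14, 1993.
The fault is located: May 14, 1993 + 20 days = Jun 3, 1993.
Power is restored: Jun 3, 1993 + 32 days = Jul 5, 1993.
Both prerequisites met — the repair is complete (Jun 8, 1993), power is restored (Jul 5, 1993); the later is Jul 5, 1993.
The ticket is closed: Jul 5, 1993 + 13 days = Jul 18, 1993.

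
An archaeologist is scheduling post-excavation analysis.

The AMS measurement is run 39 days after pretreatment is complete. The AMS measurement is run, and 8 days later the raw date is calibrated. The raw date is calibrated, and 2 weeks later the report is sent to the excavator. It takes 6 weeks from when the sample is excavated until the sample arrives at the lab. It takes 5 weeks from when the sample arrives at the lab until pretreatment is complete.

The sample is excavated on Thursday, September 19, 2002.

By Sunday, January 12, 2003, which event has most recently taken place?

The sample is excavated: Sep 19, 2002.
The sample arrives at the lab: Sep 19, 2002 + 6 weeks = Oct 31, 2002.
Pretreatment is complete: Oct 31, 2002 + 5 weeks = Dec 5, 2002.
The AMS measurement is run: Dec 5, 2002 + 39 days = Jan 13, 2003.
The raw date is calibrated: Jan 13, 2003 + 8 days = Jan 21, 2003.
The report is sent to the excavator: Jan 21, 2003 + 2 weeks = Feb 4, 2003.
Jan 12, 2003 falls between when pretreatment is complete (Dec 5, 2002) and when the AMS measurement is run (Jan 13, 2003).

Pretreatment is complete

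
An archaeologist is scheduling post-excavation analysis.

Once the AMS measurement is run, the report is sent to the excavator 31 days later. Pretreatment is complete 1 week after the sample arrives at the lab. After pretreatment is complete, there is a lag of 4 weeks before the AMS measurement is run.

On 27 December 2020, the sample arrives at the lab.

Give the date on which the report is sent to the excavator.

3 March 2021

The sample arrives at the lab: Dec 27, 2020.
Pretreatment is complete: Dec 27, 2020 + 1 week = Jan 3, 2021.
The AMS measurement is run: Jan 3, 2021 + 4 weeks = Jan 31, 2021.
The report is sent to the excavator: Jan 31, 2021 + 31 days = Mar 3, 2021.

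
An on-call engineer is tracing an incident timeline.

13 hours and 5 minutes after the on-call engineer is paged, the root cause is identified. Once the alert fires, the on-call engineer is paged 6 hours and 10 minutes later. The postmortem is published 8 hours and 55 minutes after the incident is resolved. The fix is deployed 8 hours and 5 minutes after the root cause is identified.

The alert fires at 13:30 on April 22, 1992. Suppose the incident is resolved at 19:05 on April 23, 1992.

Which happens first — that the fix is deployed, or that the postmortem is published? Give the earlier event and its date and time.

The fix is deployed — 16:50 on April 23, 1992

The alert fires: 13:30 Apr 22, 1992.
The on-call engineer is paged: 13:30 Apr 22, 1992 + 6h10m = 19:40 Apr 22, 1992.
The root cause is identified: 19:40 Apr 22, 1992 + 13h05m = 08:45 Apr 23, 1992.
The fix is deployed: 08:45 Apr 23, 1992 + 8h05m = 16:50 Apr 23, 1992.
The incident is resolved: 19:05 Apr 23, 1992.
The postmortem is published: 19:05 Apr 23, 1992 + 8h55m = 04:00 Apr 24, 1992.
Comparing: the fix is deployed at 16:50 Apr 23, 1992 vs the postmortem is published at 04:00 Apr 24, 1992. Earlier: the fix is deployed.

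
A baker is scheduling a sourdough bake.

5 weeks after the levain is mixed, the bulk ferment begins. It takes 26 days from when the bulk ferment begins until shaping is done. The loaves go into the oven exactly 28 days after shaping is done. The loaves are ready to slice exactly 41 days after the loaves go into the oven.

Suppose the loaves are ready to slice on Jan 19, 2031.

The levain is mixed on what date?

Sep 11, 2030

The loaves are ready to slice: Jan 19, 2031.
The loaves go into the oven: Jan 19, 2031 − 41 days = Dec 9, 2030.
Shaping is done: Dec 9, 2030 − 28 days = Nov 11, 2030.
The bulk ferment begins: Nov 11, 2030 − 26 days = Oct 16, 2030.
The levain is mixed: Oct 16, 2030 − 5 weeks = Sep 11, 2030.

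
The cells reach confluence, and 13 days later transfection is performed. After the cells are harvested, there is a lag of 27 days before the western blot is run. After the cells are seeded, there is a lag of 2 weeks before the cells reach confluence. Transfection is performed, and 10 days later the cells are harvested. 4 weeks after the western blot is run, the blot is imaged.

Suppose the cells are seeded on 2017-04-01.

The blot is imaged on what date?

The cells are seeded: Apr 1, 2017.
The cells reach confluence: Apr 1, 2017 + 2 weeks = Apr 15, 2017.
Transfection is performed: Apr 15, 2017 + 13 days = Apr 28, 2017.
The cells are harvested: Apr 28, 2017 + 10 days = May 8, 2017.
The western blot is run: May 8, 2017 + 27 days = Jun 4, 2017.
The blot is imaged: Jun 4, 2017 + 4 weeks = Jul 2, 2017.

2017-07-02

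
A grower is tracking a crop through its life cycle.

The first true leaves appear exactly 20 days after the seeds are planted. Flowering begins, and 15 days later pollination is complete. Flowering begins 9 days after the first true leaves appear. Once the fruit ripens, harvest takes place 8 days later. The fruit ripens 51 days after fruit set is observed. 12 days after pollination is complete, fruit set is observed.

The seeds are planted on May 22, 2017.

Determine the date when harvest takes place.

September 14, 2017

The seeds are planted: May 22, 2017.
The first true leaves appear: May 22, 2017 + 20 days = Jun 11, 2017.
Flowering begins: Jun 11, 2017 + 9 days = Jun 20, 2017.
Pollination is complete: Jun 20, 2017 + 15 days = Jul 5, 2017.
Fruit set is observed: Jul 5, 2017 + 12 days = Jul 17, 2017.
The fruit ripens: Jul 17, 2017 + 51 days = Sep 6, 2017.
Harvest takes place: Sep 6, 2017 + 8 days = Sep 14, 2017.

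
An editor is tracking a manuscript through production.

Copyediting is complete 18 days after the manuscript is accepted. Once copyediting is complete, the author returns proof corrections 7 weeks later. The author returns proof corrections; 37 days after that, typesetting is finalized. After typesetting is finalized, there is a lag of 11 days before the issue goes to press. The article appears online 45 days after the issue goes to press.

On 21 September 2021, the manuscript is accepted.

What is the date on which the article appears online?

The manuscript is accepted: Sep 21, 2021.
Copyediting is complete: Sep 21, 2021 + 18 days = Oct 9, 2021.
The author returns proof corrections: Oct 9, 2021 + 7 weeks = Nov 27, 2021.
Typesetting is finalized: Nov 27, 2021 + 37 days = Jan 3, 2022.
The issue goes to press: Jan 3, 2022 + 11 days = Jan 14, 2022.
The article appears online: Jan 14, 2022 + 45 days = Feb 28, 2022.

28 February 2022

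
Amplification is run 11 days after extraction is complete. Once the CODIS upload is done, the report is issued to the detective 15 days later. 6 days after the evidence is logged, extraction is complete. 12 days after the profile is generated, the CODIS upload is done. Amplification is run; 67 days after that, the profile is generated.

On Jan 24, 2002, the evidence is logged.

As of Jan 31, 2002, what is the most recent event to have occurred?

The evidence is logged: Jan 24, 2002.
Extraction is complete: Jan 24, 2002 + 6 days = Jan 30, 2002.
Amplification is run: Jan 30, 2002 + 11 days = Feb 10, 2002.
The profile is generated: Feb 10, 2002 + 67 days = Apr 18, 2002.
The CODIS upload is done: Apr 18, 2002 + 12 days = Apr 30, 2002.
The report is issued to the detective: Apr 30, 2002 + 15 days = May 15, 2002.
Jan 31, 2002 falls between when extraction is complete (Jan 30, 2002) and when amplification is run (Feb 10, 2002).

Extraction is complete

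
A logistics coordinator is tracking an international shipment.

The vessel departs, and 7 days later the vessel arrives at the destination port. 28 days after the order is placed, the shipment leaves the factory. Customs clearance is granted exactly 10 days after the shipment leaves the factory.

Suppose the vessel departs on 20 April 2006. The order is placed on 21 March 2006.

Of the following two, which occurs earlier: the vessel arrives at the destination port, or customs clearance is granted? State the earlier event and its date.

The vessel arrives at the destination port — 27 April 2006

The vessel departs: Apr 20, 2006.
The vessel arrives at the destination port: Apr 20, 2006 + 7 days = Apr 27, 2006.
The order is placed: Mar 21, 2006.
The shipment leaves the factory: Mar 21, 2006 + 28 days = Apr 18, 2006.
Customs clearance is granted: Apr 18, 2006 + 10 days = Apr 28, 2006.
Comparing: the vessel arrives at the destination port on Apr 27, 2006 vs customs clearance is granted on Apr 28, 2006. Earlier: the vessel arrives at the destination port.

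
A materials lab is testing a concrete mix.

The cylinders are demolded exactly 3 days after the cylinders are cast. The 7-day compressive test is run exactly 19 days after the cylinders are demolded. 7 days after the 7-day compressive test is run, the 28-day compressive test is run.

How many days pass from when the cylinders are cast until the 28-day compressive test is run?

Causal path: the cylinders are cast → the cylinders are demolded → the 7-day compressive test is run → the 28-day compressive test is run.
Total delay along the path: 3 + 19 + 7 = 29 days.

29 days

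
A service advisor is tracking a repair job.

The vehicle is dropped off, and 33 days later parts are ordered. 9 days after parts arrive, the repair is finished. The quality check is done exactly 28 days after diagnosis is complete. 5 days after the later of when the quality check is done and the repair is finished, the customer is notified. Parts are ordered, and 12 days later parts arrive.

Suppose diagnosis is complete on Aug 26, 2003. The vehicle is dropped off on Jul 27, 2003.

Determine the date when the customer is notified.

Sep 28, 2003

Diagnosis is complete: Aug 26, 2003.
The quality check is done: Aug 26, 2003 + 28 days = Sep 23, 2003.
The vehicle is dropped off: Jul 27, 2003.
Parts are ordered: Jul 27, 2003 + 33 days = Aug 29, 2003.
Parts arrive: Aug 29, 2003 + 12 days = Sep 10, 2003.
The repair is finished: Sep 10, 2003 + 9 days = Sep 19, 2003.
Both prerequisites met — the quality check is done (Sep 23, 2003), the repair is finished (Sep 19, 2003); the later is Sep 23, 2003.
The customer is notified: Sep 23, 2003 + 5 days = Sep 28, 2003.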